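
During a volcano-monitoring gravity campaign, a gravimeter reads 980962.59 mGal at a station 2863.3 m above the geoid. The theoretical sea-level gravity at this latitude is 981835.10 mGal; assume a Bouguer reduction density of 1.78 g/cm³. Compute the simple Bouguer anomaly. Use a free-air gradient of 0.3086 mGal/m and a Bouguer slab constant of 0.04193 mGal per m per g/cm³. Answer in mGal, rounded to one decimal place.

-202.6

Free-air correction = 0.3086 × 2863.3 = 883.61 mGal
Free-air anomaly = 980962.59 − 981835.10 + (883.61) = 11.10 mGal
Bouguer slab correction = 0.04193 × 1.78 × 2863.3 = 213.70 mGal
Simple Bouguer anomaly = 11.10 − (213.70) = -202.60 mGal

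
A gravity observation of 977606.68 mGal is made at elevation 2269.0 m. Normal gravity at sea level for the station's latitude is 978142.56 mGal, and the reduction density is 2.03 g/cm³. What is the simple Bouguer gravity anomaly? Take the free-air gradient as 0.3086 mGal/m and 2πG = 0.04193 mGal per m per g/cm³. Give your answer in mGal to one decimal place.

-28.8

Free-air correction = 0.3086 × 2269.0 = 700.21 mGal
Free-air anomaly = 977606.68 − 978142.56 + (700.21) = 164.33 mGal
Bouguer slab correction = 0.04193 × 2.03 × 2269.0 = 193.13 mGal
Simple Bouguer anomaly = 164.33 − (193.13) = -28.80 mGal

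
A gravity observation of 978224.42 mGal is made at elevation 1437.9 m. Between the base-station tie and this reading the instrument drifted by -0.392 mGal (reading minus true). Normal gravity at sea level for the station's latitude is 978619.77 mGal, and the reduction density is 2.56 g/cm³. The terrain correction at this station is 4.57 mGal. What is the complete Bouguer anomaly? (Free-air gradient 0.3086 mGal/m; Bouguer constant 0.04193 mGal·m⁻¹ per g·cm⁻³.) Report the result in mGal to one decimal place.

Drift-corrected reading = 978224.42 − (-0.392) = 978224.812 mGal
Free-air correction = 0.3086 × 1437.9 = 443.74 mGal
Free-air anomaly = 978224.812 − 978619.77 + (443.74) = 48.782 mGal
Bouguer slab correction = 0.04193 × 2.56 × 1437.9 = 154.35 mGal
Simple Bouguer anomaly = 48.782 − (154.35) = -105.568 mGal
Complete Bouguer anomaly = -105.568 + 4.57 = -100.998 mGal

-101.0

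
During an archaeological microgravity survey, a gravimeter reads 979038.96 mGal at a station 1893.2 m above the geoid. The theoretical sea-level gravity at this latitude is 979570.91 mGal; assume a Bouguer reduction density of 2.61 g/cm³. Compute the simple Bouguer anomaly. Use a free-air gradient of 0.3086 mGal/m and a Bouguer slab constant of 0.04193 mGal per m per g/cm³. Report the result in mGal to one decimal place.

-154.9

Free-air correction = 0.3086 × 1893.2 = 584.24 mGal
Free-air anomaly = 979038.96 − 979570.91 + (584.24) = 52.29 mGal
Bouguer slab correction = 0.04193 × 2.61 × 1893.2 = 207.19 mGal
Simple Bouguer anomaly = 52.29 − (207.19) = -154.90 mGal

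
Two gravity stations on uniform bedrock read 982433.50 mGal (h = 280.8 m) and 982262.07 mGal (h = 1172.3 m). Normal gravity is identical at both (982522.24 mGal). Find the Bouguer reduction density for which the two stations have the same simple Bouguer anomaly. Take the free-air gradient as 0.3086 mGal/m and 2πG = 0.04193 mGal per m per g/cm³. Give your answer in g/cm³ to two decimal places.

2.77

Δg_obs = 982262.07 − 982433.50 = -171.43 mGal over Δh = 1172.3 − 280.8 = 891.5 m
Equal Bouguer anomalies ⇒ Δg_obs + (0.3086 − 0.04193ρ)·Δh = 0
0.3086 − 0.04193ρ = −Δg_obs/Δh = 0.19229
ρ = (0.3086 − 0.19229) / 0.04193 = 2.77 g/cm³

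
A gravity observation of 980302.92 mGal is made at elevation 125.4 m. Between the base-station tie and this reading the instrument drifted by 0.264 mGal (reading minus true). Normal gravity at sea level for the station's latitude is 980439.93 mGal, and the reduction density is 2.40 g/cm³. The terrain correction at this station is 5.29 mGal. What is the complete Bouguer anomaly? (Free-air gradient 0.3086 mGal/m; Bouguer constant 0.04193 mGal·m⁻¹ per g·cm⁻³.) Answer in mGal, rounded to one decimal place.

-105.9

Drift-corrected reading = 980302.92 − (0.264) = 980302.656 mGal
Free-air correction = 0.3086 × 125.4 = 38.70 mGal
Free-air anomaly = 980302.656 − 980439.93 + (38.70) = -98.574 mGal
Bouguer slab correction = 0.04193 × 2.40 × 125.4 = 12.62 mGal
Simple Bouguer anomaly = -98.574 − (12.62) = -111.194 mGal
Complete Bouguer anomaly = -111.194 + 5.29 = -105.904 mGal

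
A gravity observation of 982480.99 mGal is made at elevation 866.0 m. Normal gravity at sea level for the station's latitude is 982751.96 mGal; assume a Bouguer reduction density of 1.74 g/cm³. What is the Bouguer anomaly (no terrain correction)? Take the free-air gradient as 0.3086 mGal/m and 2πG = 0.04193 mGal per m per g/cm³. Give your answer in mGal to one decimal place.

Free-air correction = 0.3086 × 866.0 = 267.25 mGal
Free-air anomaly = 982480.99 − 982751.96 + (267.25) = -3.72 mGal
Bouguer slab correction = 0.04193 × 1.74 × 866.0 = 63.18 mGal
Simple Bouguer anomaly = -3.72 − (63.18) = -66.90 mGal

-66.9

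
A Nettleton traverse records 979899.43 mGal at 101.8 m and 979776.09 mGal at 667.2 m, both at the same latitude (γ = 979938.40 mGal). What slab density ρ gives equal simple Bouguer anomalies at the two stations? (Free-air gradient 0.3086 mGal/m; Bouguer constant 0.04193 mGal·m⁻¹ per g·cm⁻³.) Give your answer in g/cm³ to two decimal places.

Δg_obs = 979776.09 − 979899.43 = -123.34 mGal over Δh = 667.2 − 101.8 = 565.4 m
Equal Bouguer anomalies ⇒ Δg_obs + (0.3086 − 0.04193ρ)·Δh = 0
0.3086 − 0.04193ρ = −Δg_obs/Δh = 0.21815
ρ = (0.3086 − 0.21815) / 0.04193 = 2.16 g/cm³

2.16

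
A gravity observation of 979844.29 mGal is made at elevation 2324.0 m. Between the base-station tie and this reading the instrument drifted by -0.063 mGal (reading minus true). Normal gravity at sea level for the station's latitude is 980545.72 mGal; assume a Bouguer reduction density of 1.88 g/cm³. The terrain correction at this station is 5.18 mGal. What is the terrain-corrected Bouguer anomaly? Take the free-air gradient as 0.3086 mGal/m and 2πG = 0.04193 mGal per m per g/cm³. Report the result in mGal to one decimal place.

Drift-corrected reading = 979844.29 − (-0.063) = 979844.353 mGal
Free-air correction = 0.3086 × 2324.0 = 717.19 mGal
Free-air anomaly = 979844.353 − 980545.72 + (717.19) = 15.823 mGal
Bouguer slab correction = 0.04193 × 1.88 × 2324.0 = 183.20 mGal
Simple Bouguer anomaly = 15.823 − (183.20) = -167.377 mGal
Complete Bouguer anomaly = -167.377 + 5.18 = -162.197 mGal

-162.2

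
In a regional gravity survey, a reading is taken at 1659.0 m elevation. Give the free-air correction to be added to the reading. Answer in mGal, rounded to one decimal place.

512.0

Free-air correction = 0.3086 × 1659.0 = 512.0 mGal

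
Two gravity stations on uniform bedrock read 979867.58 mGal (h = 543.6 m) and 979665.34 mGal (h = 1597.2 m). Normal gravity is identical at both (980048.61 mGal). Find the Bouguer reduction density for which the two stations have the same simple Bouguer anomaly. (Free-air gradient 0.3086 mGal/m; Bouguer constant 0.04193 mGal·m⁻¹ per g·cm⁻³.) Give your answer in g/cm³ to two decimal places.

Δg_obs = 979665.34 − 979867.58 = -202.24 mGal over Δh = 1597.2 − 543.6 = 1053.6 m
Equal Bouguer anomalies ⇒ Δg_obs + (0.3086 − 0.04193ρ)·Δh = 0
0.3086 − 0.04193ρ = −Δg_obs/Δh = 0.19195
ρ = (0.3086 − 0.19195) / 0.04193 = 2.78 g/cm³

2.78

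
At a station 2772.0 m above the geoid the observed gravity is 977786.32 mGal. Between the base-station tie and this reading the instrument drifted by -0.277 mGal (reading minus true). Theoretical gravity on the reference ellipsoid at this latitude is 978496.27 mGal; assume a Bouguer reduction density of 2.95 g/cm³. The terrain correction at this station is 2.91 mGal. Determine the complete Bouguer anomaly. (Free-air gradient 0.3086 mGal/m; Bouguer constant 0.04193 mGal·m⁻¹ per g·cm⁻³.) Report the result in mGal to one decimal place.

Drift-corrected reading = 977786.32 − (-0.277) = 977786.597 mGal
Free-air correction = 0.3086 × 2772.0 = 855.44 mGal
Free-air anomaly = 977786.597 − 978496.27 + (855.44) = 145.767 mGal
Bouguer slab correction = 0.04193 × 2.95 × 2772.0 = 342.88 mGal
Simple Bouguer anomaly = 145.767 − (342.88) = -197.113 mGal
Complete Bouguer anomaly = -197.113 + 2.91 = -194.203 mGal

-194.2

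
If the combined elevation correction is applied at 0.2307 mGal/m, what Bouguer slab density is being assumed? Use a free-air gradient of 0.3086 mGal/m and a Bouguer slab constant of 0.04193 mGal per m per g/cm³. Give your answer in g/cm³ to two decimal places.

1.86

0.2307 = 0.3086 − 0.04193 × ρ
ρ = (0.3086 − 0.2307) / 0.04193 = 1.86 g/cm³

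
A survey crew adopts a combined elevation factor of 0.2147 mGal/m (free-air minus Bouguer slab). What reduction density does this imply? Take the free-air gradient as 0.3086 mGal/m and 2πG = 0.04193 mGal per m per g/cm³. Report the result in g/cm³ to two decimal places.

0.2147 = 0.3086 − 0.04193 × ρ
ρ = (0.3086 − 0.2147) / 0.04193 = 2.24 g/cm³

2.24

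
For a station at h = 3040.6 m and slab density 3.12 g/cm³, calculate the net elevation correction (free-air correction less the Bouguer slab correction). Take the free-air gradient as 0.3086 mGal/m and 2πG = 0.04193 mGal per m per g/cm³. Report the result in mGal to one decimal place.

Combined gradient = 0.3086 − 0.04193 × 3.12 = 0.1777784 mGal/m
Combined elevation correction = 0.1777784 × 3040.6 = 540.6 mGal

540.6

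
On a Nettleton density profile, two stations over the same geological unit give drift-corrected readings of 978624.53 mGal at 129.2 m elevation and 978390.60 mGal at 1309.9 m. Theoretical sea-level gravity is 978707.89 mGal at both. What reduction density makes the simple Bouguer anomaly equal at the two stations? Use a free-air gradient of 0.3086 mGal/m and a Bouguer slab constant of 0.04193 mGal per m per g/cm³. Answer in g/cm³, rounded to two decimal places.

Δg_obs = 978390.60 − 978624.53 = -233.93 mGal over Δh = 1309.9 − 129.2 = 1180.7 m
Equal Bouguer anomalies ⇒ Δg_obs + (0.3086 − 0.04193ρ)·Δh = 0
0.3086 − 0.04193ρ = −Δg_obs/Δh = 0.19813
ρ = (0.3086 − 0.19813) / 0.04193 = 2.63 g/cm³

2.63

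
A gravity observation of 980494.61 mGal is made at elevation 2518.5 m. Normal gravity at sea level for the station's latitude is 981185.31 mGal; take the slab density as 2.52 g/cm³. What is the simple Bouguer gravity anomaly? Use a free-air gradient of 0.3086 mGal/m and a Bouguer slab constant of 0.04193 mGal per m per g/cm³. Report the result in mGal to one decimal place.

-179.6

Free-air correction = 0.3086 × 2518.5 = 777.21 mGal
Free-air anomaly = 980494.61 − 981185.31 + (777.21) = 86.51 mGal
Bouguer slab correction = 0.04193 × 2.52 × 2518.5 = 266.11 mGal
Simple Bouguer anomaly = 86.51 − (266.11) = -179.60 mGal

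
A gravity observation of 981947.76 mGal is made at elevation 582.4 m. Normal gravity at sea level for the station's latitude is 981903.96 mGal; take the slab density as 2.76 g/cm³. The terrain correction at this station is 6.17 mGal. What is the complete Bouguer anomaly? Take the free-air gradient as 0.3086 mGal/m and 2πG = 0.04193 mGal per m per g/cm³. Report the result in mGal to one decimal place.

Free-air correction = 0.3086 × 582.4 = 179.73 mGal
Free-air anomaly = 981947.76 − 981903.96 + (179.73) = 223.53 mGal
Bouguer slab correction = 0.04193 × 2.76 × 582.4 = 67.40 mGal
Simple Bouguer anomaly = 223.53 − (67.40) = 156.13 mGal
Complete Bouguer anomaly = 156.13 + 6.17 = 162.30 mGal

162.3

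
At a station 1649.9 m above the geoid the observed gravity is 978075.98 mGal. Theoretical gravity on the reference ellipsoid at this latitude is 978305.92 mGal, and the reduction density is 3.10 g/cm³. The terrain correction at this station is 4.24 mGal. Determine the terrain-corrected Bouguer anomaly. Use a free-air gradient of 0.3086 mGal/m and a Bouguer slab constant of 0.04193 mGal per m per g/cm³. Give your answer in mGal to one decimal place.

69.0

Free-air correction = 0.3086 × 1649.9 = 509.16 mGal
Free-air anomaly = 978075.98 − 978305.92 + (509.16) = 279.22 mGal
Bouguer slab correction = 0.04193 × 3.10 × 1649.9 = 214.46 mGal
Simple Bouguer anomaly = 279.22 − (214.46) = 64.76 mGal
Complete Bouguer anomaly = 64.76 + 4.24 = 69.00 mGal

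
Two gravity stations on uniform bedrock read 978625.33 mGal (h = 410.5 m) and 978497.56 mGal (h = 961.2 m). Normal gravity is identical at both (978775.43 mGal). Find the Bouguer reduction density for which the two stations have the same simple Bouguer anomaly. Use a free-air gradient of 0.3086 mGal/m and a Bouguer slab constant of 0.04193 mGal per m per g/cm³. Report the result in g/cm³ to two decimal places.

1.83

Δg_obs = 978497.56 − 978625.33 = -127.77 mGal over Δh = 961.2 − 410.5 = 550.7 m
Equal Bouguer anomalies ⇒ Δg_obs + (0.3086 − 0.04193ρ)·Δh = 0
0.3086 − 0.04193ρ = −Δg_obs/Δh = 0.23201
ρ = (0.3086 − 0.23201) / 0.04193 = 1.83 g/cm³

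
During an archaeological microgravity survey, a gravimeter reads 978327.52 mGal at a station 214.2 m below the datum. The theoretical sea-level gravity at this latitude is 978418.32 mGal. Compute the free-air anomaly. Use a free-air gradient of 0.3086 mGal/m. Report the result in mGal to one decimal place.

-156.9

Free-air correction = 0.3086 × -214.2 = -66.10 mGal
Free-air anomaly = 978327.52 − 978418.32 + (-66.10) = -156.90 mGal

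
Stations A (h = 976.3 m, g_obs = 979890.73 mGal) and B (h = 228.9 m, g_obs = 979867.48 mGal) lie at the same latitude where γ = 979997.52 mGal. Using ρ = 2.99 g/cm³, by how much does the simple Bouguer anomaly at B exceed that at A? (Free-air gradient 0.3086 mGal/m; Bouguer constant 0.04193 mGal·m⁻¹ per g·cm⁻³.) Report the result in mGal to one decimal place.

-160.2

Δg_SB(A) = 979890.73 − 979997.52 + 0.3086×976.3 − 0.04193×2.99×976.3 = 72.10 mGal
Δg_SB(B) = 979867.48 − 979997.52 + 0.3086×228.9 − 0.04193×2.99×228.9 = -88.10 mGal
Difference = -88.10 − (72.10) = -160.20 mGal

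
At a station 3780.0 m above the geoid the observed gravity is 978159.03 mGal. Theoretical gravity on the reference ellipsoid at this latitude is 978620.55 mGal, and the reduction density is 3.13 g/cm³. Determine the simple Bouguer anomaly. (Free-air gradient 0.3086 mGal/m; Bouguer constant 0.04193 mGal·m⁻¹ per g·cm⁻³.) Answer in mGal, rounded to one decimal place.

Free-air correction = 0.3086 × 3780.0 = 1166.51 mGal
Free-air anomaly = 978159.03 − 978620.55 + (1166.51) = 704.99 mGal
Bouguer slab correction = 0.04193 × 3.13 × 3780.0 = 496.09 mGal
Simple Bouguer anomaly = 704.99 − (496.09) = 208.90 mGal

208.9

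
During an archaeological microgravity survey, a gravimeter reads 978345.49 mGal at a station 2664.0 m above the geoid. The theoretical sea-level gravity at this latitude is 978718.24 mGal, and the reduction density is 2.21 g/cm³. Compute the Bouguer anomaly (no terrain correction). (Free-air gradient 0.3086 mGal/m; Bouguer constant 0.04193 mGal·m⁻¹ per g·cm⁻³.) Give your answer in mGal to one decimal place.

Free-air correction = 0.3086 × 2664.0 = 822.11 mGal
Free-air anomaly = 978345.49 − 978718.24 + (822.11) = 449.36 mGal
Bouguer slab correction = 0.04193 × 2.21 × 2664.0 = 246.86 mGal
Simple Bouguer anomaly = 449.36 − (246.86) = 202.50 mGal

202.5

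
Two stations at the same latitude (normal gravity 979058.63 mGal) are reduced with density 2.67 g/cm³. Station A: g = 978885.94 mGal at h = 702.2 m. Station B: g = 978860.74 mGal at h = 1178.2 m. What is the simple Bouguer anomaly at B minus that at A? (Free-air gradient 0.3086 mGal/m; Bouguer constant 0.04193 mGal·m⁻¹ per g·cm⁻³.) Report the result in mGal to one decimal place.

Δg_SB(A) = 978885.94 − 979058.63 + 0.3086×702.2 − 0.04193×2.67×702.2 = -34.60 mGal
Δg_SB(B) = 978860.74 − 979058.63 + 0.3086×1178.2 − 0.04193×2.67×1178.2 = 33.80 mGal
Difference = 33.80 − (-34.60) = 68.40 mGal

68.4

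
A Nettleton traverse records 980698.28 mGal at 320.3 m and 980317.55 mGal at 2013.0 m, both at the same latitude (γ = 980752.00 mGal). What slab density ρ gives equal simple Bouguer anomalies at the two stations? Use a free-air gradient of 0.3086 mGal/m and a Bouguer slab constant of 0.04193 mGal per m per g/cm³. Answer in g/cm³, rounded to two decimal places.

Δg_obs = 980317.55 − 980698.28 = -380.73 mGal over Δh = 2013.0 − 320.3 = 1692.7 m
Equal Bouguer anomalies ⇒ Δg_obs + (0.3086 − 0.04193ρ)·Δh = 0
0.3086 − 0.04193ρ = −Δg_obs/Δh = 0.22492
ρ = (0.3086 − 0.22492) / 0.04193 = 2.00 g/cm³

2.00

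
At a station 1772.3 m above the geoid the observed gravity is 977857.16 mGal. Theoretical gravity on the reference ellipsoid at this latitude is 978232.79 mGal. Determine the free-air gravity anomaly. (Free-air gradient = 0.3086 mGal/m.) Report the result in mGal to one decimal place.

Free-air correction = 0.3086 × 1772.3 = 546.93 mGal
Free-air anomaly = 977857.16 − 978232.79 + (546.93) = 171.30 mGal

171.3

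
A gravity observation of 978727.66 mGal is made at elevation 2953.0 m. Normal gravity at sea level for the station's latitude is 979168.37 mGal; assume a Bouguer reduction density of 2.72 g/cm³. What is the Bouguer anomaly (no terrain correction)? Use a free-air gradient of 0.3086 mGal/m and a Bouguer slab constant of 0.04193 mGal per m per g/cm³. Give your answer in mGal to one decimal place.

Free-air correction = 0.3086 × 2953.0 = 911.30 mGal
Free-air anomaly = 978727.66 − 979168.37 + (911.30) = 470.59 mGal
Bouguer slab correction = 0.04193 × 2.72 × 2953.0 = 336.79 mGal
Simple Bouguer anomaly = 470.59 − (336.79) = 133.80 mGal

133.8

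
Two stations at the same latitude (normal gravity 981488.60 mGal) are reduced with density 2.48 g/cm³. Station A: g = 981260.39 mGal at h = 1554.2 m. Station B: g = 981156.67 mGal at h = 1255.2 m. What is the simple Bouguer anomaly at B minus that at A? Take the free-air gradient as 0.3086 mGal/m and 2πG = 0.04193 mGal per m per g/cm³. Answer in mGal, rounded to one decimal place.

-164.9

Δg_SB(A) = 981260.39 − 981488.60 + 0.3086×1554.2 − 0.04193×2.48×1554.2 = 89.80 mGal
Δg_SB(B) = 981156.67 − 981488.60 + 0.3086×1255.2 − 0.04193×2.48×1255.2 = -75.10 mGal
Difference = -75.10 − (89.80) = -164.90 mGal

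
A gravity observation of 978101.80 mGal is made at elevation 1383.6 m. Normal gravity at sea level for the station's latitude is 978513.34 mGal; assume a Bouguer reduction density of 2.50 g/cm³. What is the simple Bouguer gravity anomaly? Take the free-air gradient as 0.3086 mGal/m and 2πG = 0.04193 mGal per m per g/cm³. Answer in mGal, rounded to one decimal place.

-129.6

Free-air correction = 0.3086 × 1383.6 = 426.98 mGal
Free-air anomaly = 978101.80 − 978513.34 + (426.98) = 15.44 mGal
Bouguer slab correction = 0.04193 × 2.50 × 1383.6 = 145.04 mGal
Simple Bouguer anomaly = 15.44 − (145.04) = -129.60 mGal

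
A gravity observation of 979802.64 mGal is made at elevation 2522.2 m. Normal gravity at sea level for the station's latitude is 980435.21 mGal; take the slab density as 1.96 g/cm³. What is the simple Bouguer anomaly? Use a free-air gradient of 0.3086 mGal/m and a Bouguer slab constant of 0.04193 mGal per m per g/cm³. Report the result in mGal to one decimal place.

-61.5

Free-air correction = 0.3086 × 2522.2 = 778.35 mGal
Free-air anomaly = 979802.64 − 980435.21 + (778.35) = 145.78 mGal
Bouguer slab correction = 0.04193 × 1.96 × 2522.2 = 207.28 mGal
Simple Bouguer anomaly = 145.78 − (207.28) = -61.50 mGal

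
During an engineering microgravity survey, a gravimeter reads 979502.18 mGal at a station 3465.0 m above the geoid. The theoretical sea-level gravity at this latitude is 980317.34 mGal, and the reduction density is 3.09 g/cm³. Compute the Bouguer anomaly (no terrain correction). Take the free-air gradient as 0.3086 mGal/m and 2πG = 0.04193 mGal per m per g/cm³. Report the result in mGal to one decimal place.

-194.8

Free-air correction = 0.3086 × 3465.0 = 1069.30 mGal
Free-air anomaly = 979502.18 − 980317.34 + (1069.30) = 254.14 mGal
Bouguer slab correction = 0.04193 × 3.09 × 3465.0 = 448.94 mGal
Simple Bouguer anomaly = 254.14 − (448.94) = -194.80 mGal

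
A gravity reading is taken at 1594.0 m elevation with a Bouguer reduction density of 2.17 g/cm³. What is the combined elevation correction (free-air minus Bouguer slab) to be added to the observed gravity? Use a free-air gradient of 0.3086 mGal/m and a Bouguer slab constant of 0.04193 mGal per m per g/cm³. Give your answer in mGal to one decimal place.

346.9

Combined gradient = 0.3086 − 0.04193 × 2.17 = 0.2176119 mGal/m
Combined elevation correction = 0.2176119 × 1594.0 = 346.9 mGal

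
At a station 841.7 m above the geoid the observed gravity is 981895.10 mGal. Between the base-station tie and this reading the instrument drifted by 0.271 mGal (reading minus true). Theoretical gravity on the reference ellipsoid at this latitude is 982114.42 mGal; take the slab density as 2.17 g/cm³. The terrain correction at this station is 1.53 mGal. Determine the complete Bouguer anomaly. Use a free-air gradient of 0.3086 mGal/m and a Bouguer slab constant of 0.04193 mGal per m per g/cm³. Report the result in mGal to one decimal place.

-34.9

Drift-corrected reading = 981895.10 − (0.271) = 981894.829 mGal
Free-air correction = 0.3086 × 841.7 = 259.75 mGal
Free-air anomaly = 981894.829 − 982114.42 + (259.75) = 40.159 mGal
Bouguer slab correction = 0.04193 × 2.17 × 841.7 = 76.58 mGal
Simple Bouguer anomaly = 40.159 − (76.58) = -36.421 mGal
Complete Bouguer anomaly = -36.421 + 1.53 = -34.891 mGal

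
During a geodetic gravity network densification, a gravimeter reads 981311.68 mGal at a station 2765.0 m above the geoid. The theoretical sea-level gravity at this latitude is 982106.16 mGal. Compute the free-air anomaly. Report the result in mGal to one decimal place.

Free-air correction = 0.3086 × 2765.0 = 853.28 mGal
Free-air anomaly = 981311.68 − 982106.16 + (853.28) = 58.80 mGal

58.8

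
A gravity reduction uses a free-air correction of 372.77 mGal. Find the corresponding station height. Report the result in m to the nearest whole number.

h = 372.77 / 0.3086 = 1207.94 m

1208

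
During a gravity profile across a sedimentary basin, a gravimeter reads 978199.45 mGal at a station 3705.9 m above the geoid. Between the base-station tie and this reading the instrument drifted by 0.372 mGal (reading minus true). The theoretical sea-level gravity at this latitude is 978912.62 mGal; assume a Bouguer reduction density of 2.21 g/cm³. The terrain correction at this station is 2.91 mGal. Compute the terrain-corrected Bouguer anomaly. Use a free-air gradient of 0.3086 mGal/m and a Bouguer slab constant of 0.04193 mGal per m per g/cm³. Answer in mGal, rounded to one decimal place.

89.6

Drift-corrected reading = 978199.45 − (0.372) = 978199.078 mGal
Free-air correction = 0.3086 × 3705.9 = 1143.64 mGal
Free-air anomaly = 978199.078 − 978912.62 + (1143.64) = 430.098 mGal
Bouguer slab correction = 0.04193 × 2.21 × 3705.9 = 343.41 mGal
Simple Bouguer anomaly = 430.098 − (343.41) = 86.688 mGal
Complete Bouguer anomaly = 86.688 + 2.91 = 89.598 mGal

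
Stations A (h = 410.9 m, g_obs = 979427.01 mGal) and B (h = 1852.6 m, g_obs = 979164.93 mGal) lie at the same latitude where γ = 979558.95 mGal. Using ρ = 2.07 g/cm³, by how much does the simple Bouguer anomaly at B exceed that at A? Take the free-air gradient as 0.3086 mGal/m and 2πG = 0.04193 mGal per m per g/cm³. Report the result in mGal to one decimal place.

Δg_SB(A) = 979427.01 − 979558.95 + 0.3086×410.9 − 0.04193×2.07×410.9 = -40.80 mGal
Δg_SB(B) = 979164.93 − 979558.95 + 0.3086×1852.6 − 0.04193×2.07×1852.6 = 16.90 mGal
Difference = 16.90 − (-40.80) = 57.70 mGal

57.7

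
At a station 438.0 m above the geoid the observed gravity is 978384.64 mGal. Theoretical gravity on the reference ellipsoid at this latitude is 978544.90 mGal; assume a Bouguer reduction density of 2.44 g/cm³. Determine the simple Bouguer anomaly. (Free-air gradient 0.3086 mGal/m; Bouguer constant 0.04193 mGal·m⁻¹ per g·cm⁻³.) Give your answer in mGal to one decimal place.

-69.9

Free-air correction = 0.3086 × 438.0 = 135.17 mGal
Free-air anomaly = 978384.64 − 978544.90 + (135.17) = -25.09 mGal
Bouguer slab correction = 0.04193 × 2.44 × 438.0 = 44.81 mGal
Simple Bouguer anomaly = -25.09 − (44.81) = -69.90 mGal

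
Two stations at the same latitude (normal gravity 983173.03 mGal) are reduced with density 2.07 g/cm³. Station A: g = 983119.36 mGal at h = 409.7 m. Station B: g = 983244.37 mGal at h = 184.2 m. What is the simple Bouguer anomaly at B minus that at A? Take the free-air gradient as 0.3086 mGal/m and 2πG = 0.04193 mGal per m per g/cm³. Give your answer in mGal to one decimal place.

75.0

Δg_SB(A) = 983119.36 − 983173.03 + 0.3086×409.7 − 0.04193×2.07×409.7 = 37.20 mGal
Δg_SB(B) = 983244.37 − 983173.03 + 0.3086×184.2 − 0.04193×2.07×184.2 = 112.20 mGal
Difference = 112.20 − (37.20) = 75.00 mGal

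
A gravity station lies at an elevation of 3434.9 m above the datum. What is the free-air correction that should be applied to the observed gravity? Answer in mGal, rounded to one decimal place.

Free-air correction = 0.3086 × 3434.9 = 1060.0 mGal

1060.0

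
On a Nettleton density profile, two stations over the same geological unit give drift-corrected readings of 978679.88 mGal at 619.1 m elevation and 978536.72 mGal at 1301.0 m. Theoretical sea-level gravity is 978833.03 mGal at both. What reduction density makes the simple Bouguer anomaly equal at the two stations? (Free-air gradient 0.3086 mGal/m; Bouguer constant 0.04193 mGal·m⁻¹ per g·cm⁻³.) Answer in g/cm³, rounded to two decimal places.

Δg_obs = 978536.72 − 978679.88 = -143.16 mGal over Δh = 1301.0 − 619.1 = 681.9 m
Equal Bouguer anomalies ⇒ Δg_obs + (0.3086 − 0.04193ρ)·Δh = 0
0.3086 − 0.04193ρ = −Δg_obs/Δh = 0.20994
ρ = (0.3086 − 0.20994) / 0.04193 = 2.35 g/cm³

2.35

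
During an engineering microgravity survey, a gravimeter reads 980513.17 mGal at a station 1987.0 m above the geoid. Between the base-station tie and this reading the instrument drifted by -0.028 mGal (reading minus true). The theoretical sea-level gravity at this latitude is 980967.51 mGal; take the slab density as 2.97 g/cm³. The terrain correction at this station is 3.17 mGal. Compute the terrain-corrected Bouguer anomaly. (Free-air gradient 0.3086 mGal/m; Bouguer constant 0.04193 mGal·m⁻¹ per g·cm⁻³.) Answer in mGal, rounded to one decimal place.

-85.4

Drift-corrected reading = 980513.17 − (-0.028) = 980513.198 mGal
Free-air correction = 0.3086 × 1987.0 = 613.19 mGal
Free-air anomaly = 980513.198 − 980967.51 + (613.19) = 158.878 mGal
Bouguer slab correction = 0.04193 × 2.97 × 1987.0 = 247.45 mGal
Simple Bouguer anomaly = 158.878 − (247.45) = -88.572 mGal
Complete Bouguer anomaly = -88.572 + 3.17 = -85.402 mGal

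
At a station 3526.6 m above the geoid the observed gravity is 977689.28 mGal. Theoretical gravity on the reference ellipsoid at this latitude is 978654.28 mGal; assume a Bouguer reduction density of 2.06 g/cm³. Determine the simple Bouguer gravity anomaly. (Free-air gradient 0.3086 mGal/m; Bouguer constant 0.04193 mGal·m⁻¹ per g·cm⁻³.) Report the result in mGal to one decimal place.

Free-air correction = 0.3086 × 3526.6 = 1088.31 mGal
Free-air anomaly = 977689.28 − 978654.28 + (1088.31) = 123.31 mGal
Bouguer slab correction = 0.04193 × 2.06 × 3526.6 = 304.61 mGal
Simple Bouguer anomaly = 123.31 − (304.61) = -181.30 mGal

-181.3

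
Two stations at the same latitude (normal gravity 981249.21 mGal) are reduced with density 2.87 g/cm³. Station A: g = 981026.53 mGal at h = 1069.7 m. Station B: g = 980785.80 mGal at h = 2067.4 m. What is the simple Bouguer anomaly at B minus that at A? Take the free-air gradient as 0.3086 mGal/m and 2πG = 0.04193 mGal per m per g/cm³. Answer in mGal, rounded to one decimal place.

Δg_SB(A) = 981026.53 − 981249.21 + 0.3086×1069.7 − 0.04193×2.87×1069.7 = -21.30 mGal
Δg_SB(B) = 980785.80 − 981249.21 + 0.3086×2067.4 − 0.04193×2.87×2067.4 = -74.20 mGal
Difference = -74.20 − (-21.30) = -52.90 mGal

-52.9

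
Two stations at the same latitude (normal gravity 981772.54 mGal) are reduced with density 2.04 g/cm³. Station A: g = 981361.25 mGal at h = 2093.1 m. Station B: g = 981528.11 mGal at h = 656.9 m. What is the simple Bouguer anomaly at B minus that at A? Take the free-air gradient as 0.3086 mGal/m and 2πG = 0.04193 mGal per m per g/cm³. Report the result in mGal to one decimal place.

Δg_SB(A) = 981361.25 − 981772.54 + 0.3086×2093.1 − 0.04193×2.04×2093.1 = 55.60 mGal
Δg_SB(B) = 981528.11 − 981772.54 + 0.3086×656.9 − 0.04193×2.04×656.9 = -97.90 mGal
Difference = -97.90 − (55.60) = -153.50 mGal

-153.5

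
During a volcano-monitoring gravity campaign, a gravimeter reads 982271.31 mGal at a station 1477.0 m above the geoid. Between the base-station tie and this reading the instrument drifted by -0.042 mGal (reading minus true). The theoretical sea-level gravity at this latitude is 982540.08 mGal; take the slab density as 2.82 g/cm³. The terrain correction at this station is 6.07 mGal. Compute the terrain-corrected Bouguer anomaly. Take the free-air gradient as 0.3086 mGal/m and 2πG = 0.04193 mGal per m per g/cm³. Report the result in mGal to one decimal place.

18.5

Drift-corrected reading = 982271.31 − (-0.042) = 982271.352 mGal
Free-air correction = 0.3086 × 1477.0 = 455.80 mGal
Free-air anomaly = 982271.352 − 982540.08 + (455.80) = 187.072 mGal
Bouguer slab correction = 0.04193 × 2.82 × 1477.0 = 174.64 mGal
Simple Bouguer anomaly = 187.072 − (174.64) = 12.432 mGal
Complete Bouguer anomaly = 12.432 + 6.07 = 18.502 mGal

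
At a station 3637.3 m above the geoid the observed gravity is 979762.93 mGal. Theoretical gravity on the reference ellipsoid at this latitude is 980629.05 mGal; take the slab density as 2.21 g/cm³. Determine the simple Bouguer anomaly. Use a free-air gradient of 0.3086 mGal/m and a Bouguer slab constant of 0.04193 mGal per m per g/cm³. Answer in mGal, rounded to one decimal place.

-80.7

Free-air correction = 0.3086 × 3637.3 = 1122.47 mGal
Free-air anomaly = 979762.93 − 980629.05 + (1122.47) = 256.35 mGal
Bouguer slab correction = 0.04193 × 2.21 × 3637.3 = 337.05 mGal
Simple Bouguer anomaly = 256.35 − (337.05) = -80.70 mGal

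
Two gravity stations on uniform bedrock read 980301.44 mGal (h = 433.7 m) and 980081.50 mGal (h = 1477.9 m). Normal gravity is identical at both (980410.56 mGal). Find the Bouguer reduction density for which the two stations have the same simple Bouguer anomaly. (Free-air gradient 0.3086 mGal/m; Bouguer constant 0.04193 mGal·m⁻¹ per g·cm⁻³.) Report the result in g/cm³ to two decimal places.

Δg_obs = 980081.50 − 980301.44 = -219.94 mGal over Δh = 1477.9 − 433.7 = 1044.2 m
Equal Bouguer anomalies ⇒ Δg_obs + (0.3086 − 0.04193ρ)·Δh = 0
0.3086 − 0.04193ρ = −Δg_obs/Δh = 0.21063
ρ = (0.3086 − 0.21063) / 0.04193 = 2.34 g/cm³

2.34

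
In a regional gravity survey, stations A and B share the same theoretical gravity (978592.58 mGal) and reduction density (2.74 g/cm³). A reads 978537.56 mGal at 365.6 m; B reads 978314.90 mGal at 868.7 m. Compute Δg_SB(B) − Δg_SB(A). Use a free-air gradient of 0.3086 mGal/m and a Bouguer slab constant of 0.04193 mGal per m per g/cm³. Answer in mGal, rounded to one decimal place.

Δg_SB(A) = 978537.56 − 978592.58 + 0.3086×365.6 − 0.04193×2.74×365.6 = 15.80 mGal
Δg_SB(B) = 978314.90 − 978592.58 + 0.3086×868.7 − 0.04193×2.74×868.7 = -109.40 mGal
Difference = -109.40 − (15.80) = -125.20 mGal

-125.2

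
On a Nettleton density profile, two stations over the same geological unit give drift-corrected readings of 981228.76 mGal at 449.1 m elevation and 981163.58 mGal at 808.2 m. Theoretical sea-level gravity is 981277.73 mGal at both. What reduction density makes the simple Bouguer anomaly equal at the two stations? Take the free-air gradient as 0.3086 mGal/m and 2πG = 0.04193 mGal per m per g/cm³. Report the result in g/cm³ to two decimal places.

Δg_obs = 981163.58 − 981228.76 = -65.18 mGal over Δh = 808.2 − 449.1 = 359.1 m
Equal Bouguer anomalies ⇒ Δg_obs + (0.3086 − 0.04193ρ)·Δh = 0
0.3086 − 0.04193ρ = −Δg_obs/Δh = 0.18151
ρ = (0.3086 − 0.18151) / 0.04193 = 3.03 g/cm³

3.03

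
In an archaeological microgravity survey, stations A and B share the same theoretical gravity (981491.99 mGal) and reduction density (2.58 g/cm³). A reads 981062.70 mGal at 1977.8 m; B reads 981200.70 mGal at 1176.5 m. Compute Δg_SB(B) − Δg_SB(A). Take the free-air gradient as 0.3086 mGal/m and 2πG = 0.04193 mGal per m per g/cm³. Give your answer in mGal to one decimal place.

-22.6

Δg_SB(A) = 981062.70 − 981491.99 + 0.3086×1977.8 − 0.04193×2.58×1977.8 = -32.90 mGal
Δg_SB(B) = 981200.70 − 981491.99 + 0.3086×1176.5 − 0.04193×2.58×1176.5 = -55.50 mGal
Difference = -55.50 − (-32.90) = -22.60 mGal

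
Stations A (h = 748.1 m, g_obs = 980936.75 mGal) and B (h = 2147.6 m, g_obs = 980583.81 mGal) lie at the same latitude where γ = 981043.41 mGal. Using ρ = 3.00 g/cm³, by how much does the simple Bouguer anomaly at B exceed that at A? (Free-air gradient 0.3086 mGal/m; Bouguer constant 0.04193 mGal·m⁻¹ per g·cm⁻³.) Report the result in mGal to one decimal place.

-97.1

Δg_SB(A) = 980936.75 − 981043.41 + 0.3086×748.1 − 0.04193×3.00×748.1 = 30.10 mGal
Δg_SB(B) = 980583.81 − 981043.41 + 0.3086×2147.6 − 0.04193×3.00×2147.6 = -67.00 mGal
Difference = -67.00 − (30.10) = -97.10 mGal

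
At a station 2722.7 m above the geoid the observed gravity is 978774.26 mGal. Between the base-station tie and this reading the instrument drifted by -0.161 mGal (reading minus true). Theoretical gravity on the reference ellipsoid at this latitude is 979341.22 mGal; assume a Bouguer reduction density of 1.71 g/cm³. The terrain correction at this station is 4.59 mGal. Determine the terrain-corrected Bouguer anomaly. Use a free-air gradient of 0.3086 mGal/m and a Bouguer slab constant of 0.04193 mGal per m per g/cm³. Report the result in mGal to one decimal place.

Drift-corrected reading = 978774.26 − (-0.161) = 978774.421 mGal
Free-air correction = 0.3086 × 2722.7 = 840.23 mGal
Free-air anomaly = 978774.421 − 979341.22 + (840.23) = 273.431 mGal
Bouguer slab correction = 0.04193 × 1.71 × 2722.7 = 195.22 mGal
Simple Bouguer anomaly = 273.431 − (195.22) = 78.211 mGal
Complete Bouguer anomaly = 78.211 + 4.59 = 82.801 mGal

82.8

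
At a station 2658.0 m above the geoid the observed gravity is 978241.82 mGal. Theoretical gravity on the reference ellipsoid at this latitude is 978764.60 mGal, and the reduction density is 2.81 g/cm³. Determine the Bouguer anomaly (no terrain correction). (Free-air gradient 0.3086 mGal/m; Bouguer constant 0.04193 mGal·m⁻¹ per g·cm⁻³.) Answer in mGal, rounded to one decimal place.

-15.7

Free-air correction = 0.3086 × 2658.0 = 820.26 mGal
Free-air anomaly = 978241.82 − 978764.60 + (820.26) = 297.48 mGal
Bouguer slab correction = 0.04193 × 2.81 × 2658.0 = 313.17 mGal
Simple Bouguer anomaly = 297.48 − (313.17) = -15.69 mGal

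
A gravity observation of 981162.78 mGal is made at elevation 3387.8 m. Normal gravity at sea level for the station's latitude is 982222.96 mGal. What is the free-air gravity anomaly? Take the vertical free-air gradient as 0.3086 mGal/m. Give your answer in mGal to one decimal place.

-14.7

Free-air correction = 0.3086 × 3387.8 = 1045.48 mGal
Free-air anomaly = 981162.78 − 982222.96 + (1045.48) = -14.70 mGal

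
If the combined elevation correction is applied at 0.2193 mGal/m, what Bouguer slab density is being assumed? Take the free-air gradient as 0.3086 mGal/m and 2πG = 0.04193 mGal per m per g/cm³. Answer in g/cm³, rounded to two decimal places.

0.2193 = 0.3086 − 0.04193 × ρ
ρ = (0.3086 − 0.2193) / 0.04193 = 2.13 g/cm³

2.13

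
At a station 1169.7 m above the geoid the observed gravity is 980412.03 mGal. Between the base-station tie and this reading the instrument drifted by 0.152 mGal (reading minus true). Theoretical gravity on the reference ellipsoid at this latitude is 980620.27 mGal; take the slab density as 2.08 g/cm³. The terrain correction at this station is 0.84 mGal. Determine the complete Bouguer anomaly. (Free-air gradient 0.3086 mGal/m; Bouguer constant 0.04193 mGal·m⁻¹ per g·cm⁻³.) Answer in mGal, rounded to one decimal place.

51.4

Drift-corrected reading = 980412.03 − (0.152) = 980411.878 mGal
Free-air correction = 0.3086 × 1169.7 = 360.97 mGal
Free-air anomaly = 980411.878 − 980620.27 + (360.97) = 152.578 mGal
Bouguer slab correction = 0.04193 × 2.08 × 1169.7 = 102.01 mGal
Simple Bouguer anomaly = 152.578 − (102.01) = 50.568 mGal
Complete Bouguer anomaly = 50.568 + 0.84 = 51.408 mGal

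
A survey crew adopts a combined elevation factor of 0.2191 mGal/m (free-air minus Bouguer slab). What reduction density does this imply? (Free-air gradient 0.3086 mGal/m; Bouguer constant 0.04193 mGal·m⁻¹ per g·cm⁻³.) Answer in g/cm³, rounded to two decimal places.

2.13

0.2191 = 0.3086 − 0.04193 × ρ
ρ = (0.3086 − 0.2191) / 0.04193 = 2.13 g/cm³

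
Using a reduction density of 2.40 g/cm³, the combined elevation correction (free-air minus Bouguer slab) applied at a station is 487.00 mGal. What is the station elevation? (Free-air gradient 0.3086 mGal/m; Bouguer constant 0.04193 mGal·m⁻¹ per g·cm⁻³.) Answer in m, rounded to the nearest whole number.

2342

Combined gradient = 0.3086 − 0.04193 × 2.40 = 0.2079680 mGal/m
h = 487.00 / 0.2079680 = 2341.71 m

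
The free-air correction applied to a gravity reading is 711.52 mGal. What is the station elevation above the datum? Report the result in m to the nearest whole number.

h = 711.52 / 0.3086 = 2305.64 m

2306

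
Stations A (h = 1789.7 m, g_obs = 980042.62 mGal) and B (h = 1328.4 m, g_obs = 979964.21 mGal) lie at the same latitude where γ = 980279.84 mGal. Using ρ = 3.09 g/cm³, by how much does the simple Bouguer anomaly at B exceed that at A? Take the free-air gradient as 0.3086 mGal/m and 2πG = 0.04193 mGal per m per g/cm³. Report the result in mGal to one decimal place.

Δg_SB(A) = 980042.62 − 980279.84 + 0.3086×1789.7 − 0.04193×3.09×1789.7 = 83.20 mGal
Δg_SB(B) = 979964.21 − 980279.84 + 0.3086×1328.4 − 0.04193×3.09×1328.4 = -77.80 mGal
Difference = -77.80 − (83.20) = -161.00 mGal

-161.0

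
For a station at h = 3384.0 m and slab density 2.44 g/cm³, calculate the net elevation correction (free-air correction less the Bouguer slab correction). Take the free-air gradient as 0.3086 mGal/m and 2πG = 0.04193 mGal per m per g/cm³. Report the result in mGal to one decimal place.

698.1

Combined gradient = 0.3086 − 0.04193 × 2.44 = 0.2062908 mGal/m
Combined elevation correction = 0.2062908 × 3384.0 = 698.1 mGal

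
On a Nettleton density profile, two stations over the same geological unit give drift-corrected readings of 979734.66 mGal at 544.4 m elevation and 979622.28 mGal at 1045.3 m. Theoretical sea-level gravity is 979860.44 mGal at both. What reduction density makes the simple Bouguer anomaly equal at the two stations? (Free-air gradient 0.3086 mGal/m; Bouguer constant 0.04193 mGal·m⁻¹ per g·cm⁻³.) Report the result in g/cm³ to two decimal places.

Δg_obs = 979622.28 − 979734.66 = -112.38 mGal over Δh = 1045.3 − 544.4 = 500.9 m
Equal Bouguer anomalies ⇒ Δg_obs + (0.3086 − 0.04193ρ)·Δh = 0
0.3086 − 0.04193ρ = −Δg_obs/Δh = 0.22436
ρ = (0.3086 − 0.22436) / 0.04193 = 2.01 g/cm³

2.01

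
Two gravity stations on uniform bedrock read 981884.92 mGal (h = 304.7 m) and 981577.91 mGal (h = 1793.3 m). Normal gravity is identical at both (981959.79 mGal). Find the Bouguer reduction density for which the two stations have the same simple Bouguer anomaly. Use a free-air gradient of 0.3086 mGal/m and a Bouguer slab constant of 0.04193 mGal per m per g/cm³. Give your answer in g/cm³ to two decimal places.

Δg_obs = 981577.91 − 981884.92 = -307.01 mGal over Δh = 1793.3 − 304.7 = 1488.6 m
Equal Bouguer anomalies ⇒ Δg_obs + (0.3086 − 0.04193ρ)·Δh = 0
0.3086 − 0.04193ρ = −Δg_obs/Δh = 0.20624
ρ = (0.3086 − 0.20624) / 0.04193 = 2.44 g/cm³

2.44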